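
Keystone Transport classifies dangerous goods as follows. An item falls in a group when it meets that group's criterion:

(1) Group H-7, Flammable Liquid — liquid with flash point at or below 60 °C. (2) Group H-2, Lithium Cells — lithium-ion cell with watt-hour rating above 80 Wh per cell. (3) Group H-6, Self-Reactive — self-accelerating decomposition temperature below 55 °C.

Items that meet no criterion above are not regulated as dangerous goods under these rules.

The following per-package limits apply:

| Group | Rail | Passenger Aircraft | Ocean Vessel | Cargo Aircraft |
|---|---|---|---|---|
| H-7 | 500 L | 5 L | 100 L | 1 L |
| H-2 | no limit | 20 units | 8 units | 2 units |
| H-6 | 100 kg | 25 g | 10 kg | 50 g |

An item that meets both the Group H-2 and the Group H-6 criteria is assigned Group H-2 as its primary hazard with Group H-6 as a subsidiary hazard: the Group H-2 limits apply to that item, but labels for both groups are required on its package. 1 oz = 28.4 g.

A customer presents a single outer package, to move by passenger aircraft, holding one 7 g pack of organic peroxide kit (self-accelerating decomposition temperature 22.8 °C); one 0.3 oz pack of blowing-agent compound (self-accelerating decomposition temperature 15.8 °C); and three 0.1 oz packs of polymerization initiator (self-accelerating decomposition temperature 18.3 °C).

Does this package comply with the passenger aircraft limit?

Yes

The organic peroxide kit has self-accelerating decomposition temperature 22.8 °C, which is < 55 °C, so it is Group H-6 (Self-Reactive).
The blowing-agent compound has self-accelerating decomposition temperature 15.8 °C, which is < 55 °C, so it is Group H-6 (Self-Reactive).
Self-accelerating decomposition temperature 18.3 °C meets the Group H-6 criterion (Self-Reactive), so the polymerization initiator is Group H-6.
Group H-6 net quantity: 7 g + (one 0.3 oz pack = 8.52 g) + (three 0.1 oz packs = 8.52 g) = 24.04 g.
24.04 g is within the passenger aircraft limit of 25 g for Group H-6.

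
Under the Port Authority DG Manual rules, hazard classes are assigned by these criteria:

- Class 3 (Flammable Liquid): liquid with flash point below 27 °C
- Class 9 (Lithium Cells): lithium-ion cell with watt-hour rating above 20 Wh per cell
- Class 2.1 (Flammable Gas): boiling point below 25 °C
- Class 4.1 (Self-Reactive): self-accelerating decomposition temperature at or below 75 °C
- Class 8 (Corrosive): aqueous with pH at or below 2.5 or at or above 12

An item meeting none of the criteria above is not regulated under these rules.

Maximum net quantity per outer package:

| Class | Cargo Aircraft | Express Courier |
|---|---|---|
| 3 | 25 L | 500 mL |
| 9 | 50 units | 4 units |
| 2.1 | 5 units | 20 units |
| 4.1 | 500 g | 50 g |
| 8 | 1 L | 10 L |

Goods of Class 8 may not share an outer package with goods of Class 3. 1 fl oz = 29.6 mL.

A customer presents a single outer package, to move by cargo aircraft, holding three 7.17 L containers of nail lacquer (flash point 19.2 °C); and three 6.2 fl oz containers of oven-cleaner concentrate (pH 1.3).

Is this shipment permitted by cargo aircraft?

No

The nail lacquer has flash point 19.2 °C, which is < 27 °C, so it is Class 3 (Flammable Liquid).
With pH 1.3 (≤ 2.5), the oven-cleaner concentrate falls in Class 8.
Class 8 quantity: three 6.2 fl oz containers = 550.56 mL.
550.56 mL ≤ 1 L (cargo aircraft limit, Class 8) — within limit.
Class 3 quantity: three 7.17 L containers = 21.51 L.
That is within the Class 3 cargo aircraft limit of 25 L.
Class 8 and Class 3 may not share an outer package.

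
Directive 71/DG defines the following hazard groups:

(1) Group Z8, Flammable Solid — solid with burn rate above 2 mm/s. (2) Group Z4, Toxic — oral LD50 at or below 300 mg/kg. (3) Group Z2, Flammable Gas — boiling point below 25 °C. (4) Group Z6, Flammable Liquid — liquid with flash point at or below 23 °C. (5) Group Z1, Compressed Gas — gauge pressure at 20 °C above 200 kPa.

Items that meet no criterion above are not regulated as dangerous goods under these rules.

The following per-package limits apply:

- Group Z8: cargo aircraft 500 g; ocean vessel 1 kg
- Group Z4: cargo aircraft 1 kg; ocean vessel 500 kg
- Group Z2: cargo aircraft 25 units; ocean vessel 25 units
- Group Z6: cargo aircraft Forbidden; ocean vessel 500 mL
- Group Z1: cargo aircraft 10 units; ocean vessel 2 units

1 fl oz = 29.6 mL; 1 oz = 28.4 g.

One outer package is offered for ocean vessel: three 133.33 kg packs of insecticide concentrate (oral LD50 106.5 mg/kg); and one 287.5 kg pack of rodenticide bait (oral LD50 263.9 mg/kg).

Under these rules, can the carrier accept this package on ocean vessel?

No

Insecticide concentrate: oral LD50 106.5 mg/kg ≤ 300 mg/kg → Group Z4 (Toxic).
Rodenticide bait: oral LD50 263.9 mg/kg ≤ 300 mg/kg → Group Z4 (Toxic).
Group Z4 net quantity: (three 133.33 kg packs = 399.99 kg) + 287.5 kg = 687.49 kg.
That exceeds the Group Z4 ocean vessel limit of 500 kg.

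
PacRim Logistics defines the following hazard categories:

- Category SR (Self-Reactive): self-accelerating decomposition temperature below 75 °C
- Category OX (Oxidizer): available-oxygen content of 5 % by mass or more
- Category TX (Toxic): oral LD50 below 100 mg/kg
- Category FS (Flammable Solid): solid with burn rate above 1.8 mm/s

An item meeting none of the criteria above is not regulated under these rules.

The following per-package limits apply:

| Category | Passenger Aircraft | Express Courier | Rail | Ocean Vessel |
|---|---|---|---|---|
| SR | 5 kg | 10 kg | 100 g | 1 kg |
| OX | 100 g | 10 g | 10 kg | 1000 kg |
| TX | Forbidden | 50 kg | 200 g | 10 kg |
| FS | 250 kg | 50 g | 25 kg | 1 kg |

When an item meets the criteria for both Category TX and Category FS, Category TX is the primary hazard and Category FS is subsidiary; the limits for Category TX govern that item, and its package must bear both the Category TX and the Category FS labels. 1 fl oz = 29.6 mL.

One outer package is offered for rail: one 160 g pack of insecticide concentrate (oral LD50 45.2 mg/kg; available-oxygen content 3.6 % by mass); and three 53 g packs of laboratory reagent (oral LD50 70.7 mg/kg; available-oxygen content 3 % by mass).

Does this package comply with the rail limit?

With oral LD50 45.2 mg/kg (< 100 mg/kg), the insecticide concentrate falls in Category TX.
The laboratory reagent has oral LD50 70.7 mg/kg, which is < 100 mg/kg, so it is Category TX (Toxic).
Total Category TX: 160 g + (three 53 g packs = 159 g) = 319 g.
That exceeds the Category TX rail limit of 200 g.

No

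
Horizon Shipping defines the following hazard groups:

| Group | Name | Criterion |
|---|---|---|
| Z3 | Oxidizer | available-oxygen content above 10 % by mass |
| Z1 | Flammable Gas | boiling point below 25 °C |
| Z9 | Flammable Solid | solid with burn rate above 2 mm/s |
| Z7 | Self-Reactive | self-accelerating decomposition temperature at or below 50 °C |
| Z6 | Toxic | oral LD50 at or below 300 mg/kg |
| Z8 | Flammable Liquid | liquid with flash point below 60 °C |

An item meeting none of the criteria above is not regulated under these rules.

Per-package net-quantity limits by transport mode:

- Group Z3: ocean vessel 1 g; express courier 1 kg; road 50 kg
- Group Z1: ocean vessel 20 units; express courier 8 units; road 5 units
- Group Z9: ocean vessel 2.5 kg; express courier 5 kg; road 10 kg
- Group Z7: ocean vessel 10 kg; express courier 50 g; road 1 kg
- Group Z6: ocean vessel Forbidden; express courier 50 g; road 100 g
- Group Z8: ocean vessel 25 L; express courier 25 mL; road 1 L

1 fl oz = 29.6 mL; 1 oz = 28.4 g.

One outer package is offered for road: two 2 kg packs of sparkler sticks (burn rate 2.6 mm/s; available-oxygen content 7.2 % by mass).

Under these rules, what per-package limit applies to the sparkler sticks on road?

10 kg

Burn rate 2.6 mm/s meets the Group Z9 criterion (Flammable Solid), so the sparkler sticks are Group Z9.
The road limit for Group Z9 is 10 kg.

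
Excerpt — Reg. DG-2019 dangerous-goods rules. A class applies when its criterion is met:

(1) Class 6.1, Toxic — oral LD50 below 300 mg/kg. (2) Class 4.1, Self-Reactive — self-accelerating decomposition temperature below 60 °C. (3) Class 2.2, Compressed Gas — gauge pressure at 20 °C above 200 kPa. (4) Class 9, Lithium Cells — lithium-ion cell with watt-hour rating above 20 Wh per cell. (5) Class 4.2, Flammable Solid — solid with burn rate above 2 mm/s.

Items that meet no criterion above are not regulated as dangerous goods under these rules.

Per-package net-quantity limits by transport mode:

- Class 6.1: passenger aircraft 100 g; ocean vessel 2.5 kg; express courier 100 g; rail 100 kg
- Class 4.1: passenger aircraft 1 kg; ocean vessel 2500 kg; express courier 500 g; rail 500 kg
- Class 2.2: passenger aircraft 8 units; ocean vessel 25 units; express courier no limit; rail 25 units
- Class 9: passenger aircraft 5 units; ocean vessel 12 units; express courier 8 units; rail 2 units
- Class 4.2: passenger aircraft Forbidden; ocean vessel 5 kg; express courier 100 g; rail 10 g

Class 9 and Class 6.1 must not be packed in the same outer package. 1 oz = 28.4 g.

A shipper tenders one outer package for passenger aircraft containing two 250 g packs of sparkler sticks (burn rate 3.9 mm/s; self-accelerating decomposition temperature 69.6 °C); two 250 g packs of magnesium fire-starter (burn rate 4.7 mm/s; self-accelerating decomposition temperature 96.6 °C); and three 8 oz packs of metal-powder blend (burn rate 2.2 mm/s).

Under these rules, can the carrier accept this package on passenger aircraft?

No

The sparkler sticks have burn rate 3.9 mm/s, which is > 2 mm/s, so they are Class 4.2 (Flammable Solid).
The magnesium fire-starter has burn rate 4.7 mm/s, which is > 2 mm/s, so it is Class 4.2 (Flammable Solid).
With burn rate 2.2 mm/s (> 2 mm/s), the metal-powder blend falls in Class 4.2.
Total Class 4.2: (two 250 g packs = 500 g) + (two 250 g packs = 500 g) + (three 8 oz packs = 681.6 g) = 1681.6 g.
By passenger aircraft, Class 4.2 is Forbidden regardless of quantity.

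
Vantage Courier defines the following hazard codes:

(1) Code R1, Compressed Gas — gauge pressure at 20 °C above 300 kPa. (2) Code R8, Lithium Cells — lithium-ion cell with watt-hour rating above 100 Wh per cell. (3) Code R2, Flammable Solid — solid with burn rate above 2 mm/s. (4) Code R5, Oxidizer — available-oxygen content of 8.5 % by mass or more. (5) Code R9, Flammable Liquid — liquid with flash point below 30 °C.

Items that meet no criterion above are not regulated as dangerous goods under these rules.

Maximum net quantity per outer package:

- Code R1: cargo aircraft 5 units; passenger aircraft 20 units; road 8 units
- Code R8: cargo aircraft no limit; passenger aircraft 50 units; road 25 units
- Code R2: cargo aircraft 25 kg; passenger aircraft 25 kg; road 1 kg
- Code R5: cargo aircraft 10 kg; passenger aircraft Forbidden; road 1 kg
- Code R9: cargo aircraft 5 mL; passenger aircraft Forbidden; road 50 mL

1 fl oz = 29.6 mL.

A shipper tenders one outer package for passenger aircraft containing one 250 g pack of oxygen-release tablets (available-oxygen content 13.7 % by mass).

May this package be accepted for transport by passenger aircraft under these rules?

With available-oxygen content 13.7 % by mass (≥ 8.5 % by mass), the oxygen-release tablets fall in Code R5.
Code R5 quantity: 250 g.
Code R5 is Forbidden by passenger aircraft.

No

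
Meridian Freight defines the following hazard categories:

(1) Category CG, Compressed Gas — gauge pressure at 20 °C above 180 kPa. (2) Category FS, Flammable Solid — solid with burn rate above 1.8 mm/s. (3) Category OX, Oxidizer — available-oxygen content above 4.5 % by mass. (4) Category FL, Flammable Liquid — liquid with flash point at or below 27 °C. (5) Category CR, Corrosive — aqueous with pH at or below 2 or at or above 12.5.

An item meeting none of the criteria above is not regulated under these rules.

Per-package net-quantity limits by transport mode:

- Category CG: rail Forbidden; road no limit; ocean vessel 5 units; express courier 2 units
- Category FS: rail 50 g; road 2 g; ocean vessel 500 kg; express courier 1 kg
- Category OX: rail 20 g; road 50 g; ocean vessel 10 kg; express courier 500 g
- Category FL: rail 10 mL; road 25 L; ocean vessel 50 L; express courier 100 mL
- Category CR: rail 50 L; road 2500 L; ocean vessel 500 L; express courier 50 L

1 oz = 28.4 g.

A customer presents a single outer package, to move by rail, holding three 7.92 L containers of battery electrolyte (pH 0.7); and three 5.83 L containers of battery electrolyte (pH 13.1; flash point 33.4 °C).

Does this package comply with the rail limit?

Yes

The battery electrolyte has pH 0.7, which is ≤ 2, so it is Category CR (Corrosive).
With pH 13.1 (≥ 12.5), the battery electrolyte falls in Category CR.
Category CR net quantity: (three 7.92 L containers = 23.76 L) + (three 5.83 L containers = 17.49 L) = 41.25 L.
41.25 L ≤ 50 L (rail limit, Category CR) — within limit.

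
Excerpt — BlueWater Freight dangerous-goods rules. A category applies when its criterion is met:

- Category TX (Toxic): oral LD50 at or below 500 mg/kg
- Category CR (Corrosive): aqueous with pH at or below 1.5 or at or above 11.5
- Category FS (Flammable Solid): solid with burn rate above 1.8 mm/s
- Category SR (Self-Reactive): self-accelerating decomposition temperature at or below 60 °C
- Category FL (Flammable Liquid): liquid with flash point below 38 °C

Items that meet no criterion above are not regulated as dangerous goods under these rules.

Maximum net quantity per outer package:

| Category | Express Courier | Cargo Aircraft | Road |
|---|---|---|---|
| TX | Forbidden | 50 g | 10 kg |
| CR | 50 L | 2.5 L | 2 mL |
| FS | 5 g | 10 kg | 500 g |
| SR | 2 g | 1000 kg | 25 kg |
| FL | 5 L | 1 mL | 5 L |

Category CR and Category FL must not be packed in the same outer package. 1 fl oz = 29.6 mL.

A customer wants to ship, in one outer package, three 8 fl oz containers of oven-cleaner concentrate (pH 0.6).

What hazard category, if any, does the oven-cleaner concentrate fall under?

Oven-cleaner concentrate: pH 0.6 ≤ 1.5 → Category CR (Corrosive).

Category CR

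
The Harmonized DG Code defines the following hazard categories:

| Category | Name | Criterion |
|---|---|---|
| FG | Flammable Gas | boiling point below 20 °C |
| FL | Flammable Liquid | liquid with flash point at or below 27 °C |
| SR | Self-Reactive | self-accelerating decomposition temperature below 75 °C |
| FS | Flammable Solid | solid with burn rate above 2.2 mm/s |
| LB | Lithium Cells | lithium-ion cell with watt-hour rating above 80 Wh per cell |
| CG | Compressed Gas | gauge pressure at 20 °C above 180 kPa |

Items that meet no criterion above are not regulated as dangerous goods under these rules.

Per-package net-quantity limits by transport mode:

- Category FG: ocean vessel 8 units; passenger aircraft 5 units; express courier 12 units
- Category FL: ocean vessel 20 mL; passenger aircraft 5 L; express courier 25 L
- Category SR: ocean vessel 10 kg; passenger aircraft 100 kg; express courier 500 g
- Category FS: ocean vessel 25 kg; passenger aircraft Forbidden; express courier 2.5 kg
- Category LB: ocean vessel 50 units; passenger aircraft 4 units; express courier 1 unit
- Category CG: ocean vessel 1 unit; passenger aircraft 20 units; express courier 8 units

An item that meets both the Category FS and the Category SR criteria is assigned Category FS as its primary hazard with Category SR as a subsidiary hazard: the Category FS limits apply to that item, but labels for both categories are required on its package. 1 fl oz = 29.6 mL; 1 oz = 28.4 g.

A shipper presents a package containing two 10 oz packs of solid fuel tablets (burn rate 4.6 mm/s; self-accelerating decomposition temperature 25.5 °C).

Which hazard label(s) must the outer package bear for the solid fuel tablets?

Category FS and SR

The solid fuel tablets have burn rate 4.6 mm/s, which is > 2.2 mm/s, so they are Category FS (Flammable Solid).
With self-accelerating decomposition temperature 25.5 °C (< 75 °C), the solid fuel tablets fall in Category SR.
By the precedence rule Category FS is primary and Category SR is subsidiary, and that rule requires both labels on the package.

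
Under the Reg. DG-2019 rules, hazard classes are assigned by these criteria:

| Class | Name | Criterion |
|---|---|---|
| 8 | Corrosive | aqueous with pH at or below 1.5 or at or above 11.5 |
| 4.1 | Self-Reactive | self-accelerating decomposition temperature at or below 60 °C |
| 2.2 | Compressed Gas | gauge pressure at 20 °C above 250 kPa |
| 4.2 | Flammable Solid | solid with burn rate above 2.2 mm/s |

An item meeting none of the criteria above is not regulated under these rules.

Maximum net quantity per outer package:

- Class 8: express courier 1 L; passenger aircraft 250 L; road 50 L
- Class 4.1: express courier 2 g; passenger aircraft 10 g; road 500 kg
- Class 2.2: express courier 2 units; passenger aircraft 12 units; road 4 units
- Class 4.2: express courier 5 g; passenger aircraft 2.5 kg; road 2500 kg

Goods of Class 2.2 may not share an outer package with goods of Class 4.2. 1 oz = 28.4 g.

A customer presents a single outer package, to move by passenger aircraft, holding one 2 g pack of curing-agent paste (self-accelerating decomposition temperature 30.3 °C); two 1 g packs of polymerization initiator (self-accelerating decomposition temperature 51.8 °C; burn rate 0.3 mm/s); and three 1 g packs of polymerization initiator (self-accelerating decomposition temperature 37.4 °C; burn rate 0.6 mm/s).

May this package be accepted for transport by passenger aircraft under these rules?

With self-accelerating decomposition temperature 30.3 °C (≤ 60 °C), the curing-agent paste falls in Class 4.1.
Polymerization initiator: self-accelerating decomposition temperature 51.8 °C ≤ 60 °C → Class 4.1 (Self-Reactive).
With self-accelerating decomposition temperature 37.4 °C (≤ 60 °C), the polymerization initiator falls in Class 4.1.
Total Class 4.1: 2 g + (two 1 g packs = 2 g) + (three 1 g packs = 3 g) = 7 g.
7 g ≤ 10 g (passenger aircraft limit, Class 4.1) — within limit.

Yes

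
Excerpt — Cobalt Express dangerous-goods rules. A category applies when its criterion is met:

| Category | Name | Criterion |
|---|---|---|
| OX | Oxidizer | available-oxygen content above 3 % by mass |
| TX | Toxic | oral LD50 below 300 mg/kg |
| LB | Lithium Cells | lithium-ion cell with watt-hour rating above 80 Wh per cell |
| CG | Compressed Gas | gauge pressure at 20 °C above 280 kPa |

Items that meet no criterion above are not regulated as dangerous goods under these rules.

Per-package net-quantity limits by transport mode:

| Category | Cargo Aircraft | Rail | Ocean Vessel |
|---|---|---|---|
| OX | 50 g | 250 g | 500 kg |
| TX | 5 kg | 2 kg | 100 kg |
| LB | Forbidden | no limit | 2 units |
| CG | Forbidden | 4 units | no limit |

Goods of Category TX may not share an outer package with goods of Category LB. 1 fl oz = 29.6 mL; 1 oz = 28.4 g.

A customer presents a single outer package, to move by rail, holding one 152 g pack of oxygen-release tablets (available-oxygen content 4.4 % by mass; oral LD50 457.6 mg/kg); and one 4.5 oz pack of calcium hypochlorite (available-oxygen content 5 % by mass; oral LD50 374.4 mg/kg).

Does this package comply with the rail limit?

No

Available-oxygen content 4.4 % by mass meets the Category OX criterion (Oxidizer), so the oxygen-release tablets are Category OX.
Calcium hypochlorite: available-oxygen content 5 % by mass > 3 % by mass → Category OX (Oxidizer).
Category OX net quantity: 152 g + (one 4.5 oz pack = 127.8 g) = 279.8 g.
279.8 g exceeds the rail limit of 250 g for Category OX.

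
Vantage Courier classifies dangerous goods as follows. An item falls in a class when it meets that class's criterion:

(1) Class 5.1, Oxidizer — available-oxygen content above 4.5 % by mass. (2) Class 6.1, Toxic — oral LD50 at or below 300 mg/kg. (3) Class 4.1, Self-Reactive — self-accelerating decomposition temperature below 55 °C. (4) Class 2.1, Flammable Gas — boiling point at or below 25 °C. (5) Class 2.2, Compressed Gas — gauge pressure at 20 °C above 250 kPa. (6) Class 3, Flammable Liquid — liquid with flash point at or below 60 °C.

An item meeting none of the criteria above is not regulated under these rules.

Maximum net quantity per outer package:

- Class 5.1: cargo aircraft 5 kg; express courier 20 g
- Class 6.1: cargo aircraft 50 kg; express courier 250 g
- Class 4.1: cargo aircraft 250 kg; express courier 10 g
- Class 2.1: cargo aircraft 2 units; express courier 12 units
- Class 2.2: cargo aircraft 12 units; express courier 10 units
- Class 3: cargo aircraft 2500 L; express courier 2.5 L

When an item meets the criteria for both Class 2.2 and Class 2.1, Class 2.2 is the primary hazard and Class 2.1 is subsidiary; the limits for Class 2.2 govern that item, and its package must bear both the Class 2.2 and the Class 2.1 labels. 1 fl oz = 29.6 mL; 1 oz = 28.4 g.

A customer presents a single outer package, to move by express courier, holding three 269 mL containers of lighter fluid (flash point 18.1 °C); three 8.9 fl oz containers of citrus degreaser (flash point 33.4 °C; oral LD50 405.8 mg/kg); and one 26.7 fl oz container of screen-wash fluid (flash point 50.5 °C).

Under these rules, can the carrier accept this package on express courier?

Yes

The lighter fluid has flash point 18.1 °C, which is ≤ 60 °C, so it is Class 3 (Flammable Liquid).
Citrus degreaser: flash point 33.4 °C ≤ 60 °C → Class 3 (Flammable Liquid).
The screen-wash fluid has flash point 50.5 °C, which is ≤ 60 °C, so it is Class 3 (Flammable Liquid).
Total Class 3: (three 269 mL containers = 807 mL) + (three 8.9 fl oz containers = 790.32 mL) + (one 26.7 fl oz container = 790.32 mL) = 2387.64 mL.
2387.64 mL ≤ 2.5 L (express courier limit, Class 3) — within limit.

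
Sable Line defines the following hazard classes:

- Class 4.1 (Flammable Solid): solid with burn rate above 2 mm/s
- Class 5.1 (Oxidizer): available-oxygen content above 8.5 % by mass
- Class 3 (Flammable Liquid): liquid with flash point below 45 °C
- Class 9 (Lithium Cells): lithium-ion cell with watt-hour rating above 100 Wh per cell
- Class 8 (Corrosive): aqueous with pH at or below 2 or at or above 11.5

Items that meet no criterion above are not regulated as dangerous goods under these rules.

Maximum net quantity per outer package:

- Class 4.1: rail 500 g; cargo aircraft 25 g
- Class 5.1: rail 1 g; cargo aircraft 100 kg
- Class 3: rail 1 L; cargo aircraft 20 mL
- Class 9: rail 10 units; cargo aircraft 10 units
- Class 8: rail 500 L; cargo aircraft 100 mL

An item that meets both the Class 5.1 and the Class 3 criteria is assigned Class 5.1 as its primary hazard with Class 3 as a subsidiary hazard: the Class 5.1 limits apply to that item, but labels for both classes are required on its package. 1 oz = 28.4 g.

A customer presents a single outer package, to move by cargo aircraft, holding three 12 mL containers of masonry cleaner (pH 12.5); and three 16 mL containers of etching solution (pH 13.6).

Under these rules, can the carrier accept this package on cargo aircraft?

Yes

The masonry cleaner has pH 12.5, which is ≥ 11.5, so it is Class 8 (Corrosive).
With pH 13.6 (≥ 11.5), the etching solution falls in Class 8.
Class 8 net quantity: (three 12 mL containers = 36 mL) + (three 16 mL containers = 48 mL) = 84 mL.
That is within the Class 8 cargo aircraft limit of 100 mL.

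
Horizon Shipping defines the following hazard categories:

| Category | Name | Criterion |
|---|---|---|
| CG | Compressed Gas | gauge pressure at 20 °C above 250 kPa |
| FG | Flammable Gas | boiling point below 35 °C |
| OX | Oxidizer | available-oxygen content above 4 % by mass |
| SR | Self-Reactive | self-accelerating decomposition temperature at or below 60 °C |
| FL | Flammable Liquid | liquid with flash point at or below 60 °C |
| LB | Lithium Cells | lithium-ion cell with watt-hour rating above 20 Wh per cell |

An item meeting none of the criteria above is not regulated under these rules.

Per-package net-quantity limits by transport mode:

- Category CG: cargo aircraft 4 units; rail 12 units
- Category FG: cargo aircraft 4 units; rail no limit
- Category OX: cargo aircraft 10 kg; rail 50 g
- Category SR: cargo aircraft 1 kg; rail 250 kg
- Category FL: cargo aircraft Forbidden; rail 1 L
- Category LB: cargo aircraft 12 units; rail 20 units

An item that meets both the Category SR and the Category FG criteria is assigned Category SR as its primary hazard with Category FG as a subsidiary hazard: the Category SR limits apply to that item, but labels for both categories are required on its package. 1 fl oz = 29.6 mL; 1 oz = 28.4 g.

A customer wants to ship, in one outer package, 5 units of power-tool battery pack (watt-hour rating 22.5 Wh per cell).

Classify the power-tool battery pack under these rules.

Watt-hour rating 22.5 Wh per cell meets the Category LB criterion (Lithium Cells), so the power-tool battery pack is Category LB.

Category LB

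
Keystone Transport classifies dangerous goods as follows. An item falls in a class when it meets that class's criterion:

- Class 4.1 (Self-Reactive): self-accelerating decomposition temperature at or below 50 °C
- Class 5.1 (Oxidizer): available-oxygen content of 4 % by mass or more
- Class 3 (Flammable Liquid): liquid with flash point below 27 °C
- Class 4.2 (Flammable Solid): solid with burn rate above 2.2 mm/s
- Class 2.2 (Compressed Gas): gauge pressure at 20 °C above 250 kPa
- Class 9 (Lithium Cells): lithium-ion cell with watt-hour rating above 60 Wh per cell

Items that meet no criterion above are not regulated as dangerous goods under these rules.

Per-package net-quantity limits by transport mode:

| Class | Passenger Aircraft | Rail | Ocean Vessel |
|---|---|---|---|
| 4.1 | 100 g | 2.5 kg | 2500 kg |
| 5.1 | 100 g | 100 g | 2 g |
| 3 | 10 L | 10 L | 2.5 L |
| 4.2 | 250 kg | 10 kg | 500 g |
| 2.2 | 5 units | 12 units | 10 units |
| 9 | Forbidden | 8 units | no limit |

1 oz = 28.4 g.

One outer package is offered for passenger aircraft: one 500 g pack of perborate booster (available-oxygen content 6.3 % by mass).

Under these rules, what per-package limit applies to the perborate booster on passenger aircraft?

100 g

With available-oxygen content 6.3 % by mass (≥ 4 % by mass), the perborate booster falls in Class 5.1.
The passenger aircraft limit for Class 5.1 is 100 g.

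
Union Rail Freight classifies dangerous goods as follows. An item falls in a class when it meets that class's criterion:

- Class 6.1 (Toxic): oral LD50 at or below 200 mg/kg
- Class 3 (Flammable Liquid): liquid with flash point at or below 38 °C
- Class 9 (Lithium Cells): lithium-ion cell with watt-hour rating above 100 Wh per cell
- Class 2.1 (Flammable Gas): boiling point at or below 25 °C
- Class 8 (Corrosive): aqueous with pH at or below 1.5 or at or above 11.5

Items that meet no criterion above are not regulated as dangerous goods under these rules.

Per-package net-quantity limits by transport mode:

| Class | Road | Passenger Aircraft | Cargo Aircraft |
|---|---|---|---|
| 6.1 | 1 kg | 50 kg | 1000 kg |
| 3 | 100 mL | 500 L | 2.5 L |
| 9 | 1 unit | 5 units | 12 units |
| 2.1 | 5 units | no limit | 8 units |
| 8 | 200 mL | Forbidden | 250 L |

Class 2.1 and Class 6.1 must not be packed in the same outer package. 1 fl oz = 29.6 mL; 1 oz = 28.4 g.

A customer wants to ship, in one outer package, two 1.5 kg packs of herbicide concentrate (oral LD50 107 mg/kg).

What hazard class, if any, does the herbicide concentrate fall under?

Class 6.1

With oral LD50 107 mg/kg (≤ 200 mg/kg), the herbicide concentrate falls in Class 6.1.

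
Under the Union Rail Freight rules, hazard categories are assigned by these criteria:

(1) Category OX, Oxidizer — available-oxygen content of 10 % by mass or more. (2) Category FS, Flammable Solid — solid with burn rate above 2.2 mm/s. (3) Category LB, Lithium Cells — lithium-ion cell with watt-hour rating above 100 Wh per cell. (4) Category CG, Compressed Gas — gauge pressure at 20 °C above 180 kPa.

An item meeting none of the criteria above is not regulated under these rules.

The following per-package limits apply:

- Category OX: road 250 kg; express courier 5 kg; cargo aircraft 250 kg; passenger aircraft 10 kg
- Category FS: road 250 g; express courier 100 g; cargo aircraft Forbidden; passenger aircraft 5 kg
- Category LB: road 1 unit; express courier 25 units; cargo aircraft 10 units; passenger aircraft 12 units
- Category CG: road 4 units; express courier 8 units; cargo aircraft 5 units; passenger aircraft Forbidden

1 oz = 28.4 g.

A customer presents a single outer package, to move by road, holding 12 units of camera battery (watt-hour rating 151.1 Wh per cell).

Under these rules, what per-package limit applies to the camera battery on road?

The camera battery has watt-hour rating 151.1 Wh per cell, which is > 100 Wh per cell, so it is Category LB (Lithium Cells).
The road limit for Category LB is 1 unit.

1 unit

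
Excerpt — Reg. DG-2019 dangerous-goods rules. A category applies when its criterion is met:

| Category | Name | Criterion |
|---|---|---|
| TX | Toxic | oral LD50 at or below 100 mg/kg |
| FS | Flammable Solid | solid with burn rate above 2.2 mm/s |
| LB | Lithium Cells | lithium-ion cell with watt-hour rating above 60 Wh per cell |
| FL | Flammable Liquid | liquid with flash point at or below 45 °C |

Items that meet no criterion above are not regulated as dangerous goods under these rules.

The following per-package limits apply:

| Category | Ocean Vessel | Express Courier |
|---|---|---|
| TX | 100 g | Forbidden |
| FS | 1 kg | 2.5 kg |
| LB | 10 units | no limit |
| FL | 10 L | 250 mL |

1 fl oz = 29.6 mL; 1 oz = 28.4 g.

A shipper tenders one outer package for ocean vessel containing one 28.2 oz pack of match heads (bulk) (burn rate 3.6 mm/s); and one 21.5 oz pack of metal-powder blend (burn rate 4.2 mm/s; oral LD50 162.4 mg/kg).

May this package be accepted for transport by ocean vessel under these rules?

Match heads (bulk): burn rate 3.6 mm/s > 2.2 mm/s → Category FS (Flammable Solid).
Metal-powder blend: burn rate 4.2 mm/s > 2.2 mm/s → Category FS (Flammable Solid).
Total Category FS: (one 28.2 oz pack = 800.88 g) + (one 21.5 oz pack = 610.6 g) = 1411.48 g.
1411.48 g exceeds the ocean vessel limit of 1 kg for Category FS.

No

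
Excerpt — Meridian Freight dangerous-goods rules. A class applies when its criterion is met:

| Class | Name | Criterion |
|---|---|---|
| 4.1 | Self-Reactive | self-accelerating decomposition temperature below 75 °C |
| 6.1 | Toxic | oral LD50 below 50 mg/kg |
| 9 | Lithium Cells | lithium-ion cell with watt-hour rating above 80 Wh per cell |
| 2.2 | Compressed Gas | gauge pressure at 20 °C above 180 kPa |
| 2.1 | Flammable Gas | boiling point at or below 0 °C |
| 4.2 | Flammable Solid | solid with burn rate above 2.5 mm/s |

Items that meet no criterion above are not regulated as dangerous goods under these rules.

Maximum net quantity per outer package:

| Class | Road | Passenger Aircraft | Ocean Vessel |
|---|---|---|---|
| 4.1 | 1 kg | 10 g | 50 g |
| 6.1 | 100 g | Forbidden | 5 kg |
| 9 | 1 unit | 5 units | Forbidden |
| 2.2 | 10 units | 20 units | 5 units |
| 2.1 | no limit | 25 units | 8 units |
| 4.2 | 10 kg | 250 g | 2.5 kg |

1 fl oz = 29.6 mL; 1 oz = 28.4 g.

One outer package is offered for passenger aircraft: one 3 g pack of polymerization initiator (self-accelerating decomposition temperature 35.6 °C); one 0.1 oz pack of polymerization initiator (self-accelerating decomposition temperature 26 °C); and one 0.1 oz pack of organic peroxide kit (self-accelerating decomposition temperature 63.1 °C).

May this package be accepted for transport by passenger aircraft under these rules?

Yes

The polymerization initiator has self-accelerating decomposition temperature 35.6 °C, which is < 75 °C, so it is Class 4.1 (Self-Reactive).
The polymerization initiator has self-accelerating decomposition temperature 26 °C, which is < 75 °C, so it is Class 4.1 (Self-Reactive).
The organic peroxide kit has self-accelerating decomposition temperature 63.1 °C, which is < 75 °C, so it is Class 4.1 (Self-Reactive).
Class 4.1 net quantity: 3 g + (one 0.1 oz pack = 2.84 g) + (one 0.1 oz pack = 2.84 g) = 8.68 g.
8.68 g ≤ 10 g (passenger aircraft limit, Class 4.1) — within limit.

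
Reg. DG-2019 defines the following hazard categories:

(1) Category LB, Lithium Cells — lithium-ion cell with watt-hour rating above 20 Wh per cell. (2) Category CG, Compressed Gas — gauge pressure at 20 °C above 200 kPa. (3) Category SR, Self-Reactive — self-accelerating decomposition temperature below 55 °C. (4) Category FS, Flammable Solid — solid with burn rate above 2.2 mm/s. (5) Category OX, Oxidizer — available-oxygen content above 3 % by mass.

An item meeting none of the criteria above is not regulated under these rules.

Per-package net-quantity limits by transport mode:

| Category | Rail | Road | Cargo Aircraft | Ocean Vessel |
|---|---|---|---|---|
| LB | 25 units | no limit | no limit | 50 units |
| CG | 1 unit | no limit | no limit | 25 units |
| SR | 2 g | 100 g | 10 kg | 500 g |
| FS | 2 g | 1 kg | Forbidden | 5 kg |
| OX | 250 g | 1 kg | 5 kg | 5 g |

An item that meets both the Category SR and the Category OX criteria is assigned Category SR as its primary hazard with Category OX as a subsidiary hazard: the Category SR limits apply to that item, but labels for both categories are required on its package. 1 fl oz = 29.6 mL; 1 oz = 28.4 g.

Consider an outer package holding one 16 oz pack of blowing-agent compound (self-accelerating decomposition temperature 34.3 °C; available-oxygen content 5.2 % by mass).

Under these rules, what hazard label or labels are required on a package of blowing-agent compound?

Category OX and SR

The blowing-agent compound has self-accelerating decomposition temperature 34.3 °C, which is < 55 °C, so it is Category SR (Self-Reactive).
The blowing-agent compound has available-oxygen content 5.2 % by mass, which is > 3 % by mass, so it is Category OX (Oxidizer).
By the precedence rule Category SR is primary and Category OX is subsidiary, and that rule requires both labels on the package.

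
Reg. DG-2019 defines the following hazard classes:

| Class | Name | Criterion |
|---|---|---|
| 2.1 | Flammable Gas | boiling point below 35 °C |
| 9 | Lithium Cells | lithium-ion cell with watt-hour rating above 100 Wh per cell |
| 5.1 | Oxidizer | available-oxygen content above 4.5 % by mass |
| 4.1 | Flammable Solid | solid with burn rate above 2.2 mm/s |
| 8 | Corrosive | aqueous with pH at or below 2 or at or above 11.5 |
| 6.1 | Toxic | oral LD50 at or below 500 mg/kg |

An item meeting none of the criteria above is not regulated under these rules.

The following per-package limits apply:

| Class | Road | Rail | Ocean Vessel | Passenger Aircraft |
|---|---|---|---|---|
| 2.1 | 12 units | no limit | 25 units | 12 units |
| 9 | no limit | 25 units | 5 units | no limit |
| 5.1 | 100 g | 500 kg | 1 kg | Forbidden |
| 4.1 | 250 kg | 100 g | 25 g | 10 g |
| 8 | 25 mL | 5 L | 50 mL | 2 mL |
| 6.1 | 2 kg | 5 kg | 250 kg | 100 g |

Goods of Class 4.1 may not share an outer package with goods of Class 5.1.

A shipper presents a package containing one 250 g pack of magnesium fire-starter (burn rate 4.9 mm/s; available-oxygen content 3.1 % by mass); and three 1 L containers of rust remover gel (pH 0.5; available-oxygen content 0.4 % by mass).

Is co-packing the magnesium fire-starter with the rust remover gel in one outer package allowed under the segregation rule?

With burn rate 4.9 mm/s (> 2.2 mm/s), the magnesium fire-starter falls in Class 4.1.
pH 0.5 meets the Class 8 criterion (Corrosive), so the rust remover gel is Class 8.
No segregation rule bars Class 4.1 with Class 8.

Yes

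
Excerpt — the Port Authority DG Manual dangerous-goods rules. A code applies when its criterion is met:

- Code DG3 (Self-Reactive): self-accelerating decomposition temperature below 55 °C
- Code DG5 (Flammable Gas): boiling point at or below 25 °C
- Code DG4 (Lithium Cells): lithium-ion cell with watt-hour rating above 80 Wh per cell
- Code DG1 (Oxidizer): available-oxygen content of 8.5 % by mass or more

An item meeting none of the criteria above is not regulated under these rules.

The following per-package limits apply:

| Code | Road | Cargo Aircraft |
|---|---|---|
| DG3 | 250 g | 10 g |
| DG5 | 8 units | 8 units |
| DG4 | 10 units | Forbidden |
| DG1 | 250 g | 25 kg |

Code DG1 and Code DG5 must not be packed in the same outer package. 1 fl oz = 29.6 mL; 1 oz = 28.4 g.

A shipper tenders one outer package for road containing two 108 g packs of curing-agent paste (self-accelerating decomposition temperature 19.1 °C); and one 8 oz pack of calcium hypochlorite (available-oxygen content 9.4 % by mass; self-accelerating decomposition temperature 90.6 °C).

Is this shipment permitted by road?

Yes

With self-accelerating decomposition temperature 19.1 °C (< 55 °C), the curing-agent paste falls in Code DG3.
Calcium hypochlorite: available-oxygen content 9.4 % by mass ≥ 8.5 % by mass → Code DG1 (Oxidizer).
Code DG1 quantity: one 8 oz pack = 227.2 g.
That is within the Code DG1 road limit of 250 g.
Code DG3 quantity: two 108 g packs = 216 g.
216 g is within the road limit of 250 g for Code DG3.
The segregation rule (Code DG1 with Code DG5) does not apply to Code DG1 with Code DG3.
Every hazard code is within its road limit and no segregation rule is violated.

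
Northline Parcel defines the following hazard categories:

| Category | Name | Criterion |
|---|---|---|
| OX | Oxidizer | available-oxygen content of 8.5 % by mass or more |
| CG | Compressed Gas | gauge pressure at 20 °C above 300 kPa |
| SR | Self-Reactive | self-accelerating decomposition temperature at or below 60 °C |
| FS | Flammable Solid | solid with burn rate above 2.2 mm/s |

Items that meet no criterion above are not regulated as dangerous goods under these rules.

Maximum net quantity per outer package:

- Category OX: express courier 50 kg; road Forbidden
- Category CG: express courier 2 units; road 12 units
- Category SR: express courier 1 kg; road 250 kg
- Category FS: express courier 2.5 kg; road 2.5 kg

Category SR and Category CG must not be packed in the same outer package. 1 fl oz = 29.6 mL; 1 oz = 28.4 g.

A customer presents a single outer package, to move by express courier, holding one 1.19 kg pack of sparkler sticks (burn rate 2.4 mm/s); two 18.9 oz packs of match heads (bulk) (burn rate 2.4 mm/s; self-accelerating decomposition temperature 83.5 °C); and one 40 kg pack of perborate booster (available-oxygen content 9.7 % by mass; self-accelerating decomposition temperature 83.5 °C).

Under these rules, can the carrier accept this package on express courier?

Yes

Burn rate 2.4 mm/s meets the Category FS criterion (Flammable Solid), so the sparkler sticks are Category FS.
Match heads (bulk): burn rate 2.4 mm/s > 2.2 mm/s → Category FS (Flammable Solid).
The perborate booster has available-oxygen content 9.7 % by mass, which is ≥ 8.5 % by mass, so it is Category OX (Oxidizer).
Total Category FS: 1.19 kg + (two 18.9 oz packs = 1073.52 g) = 2263.52 g.
That is within the Category FS express courier limit of 2.5 kg.
Category OX quantity: 40 kg.
40 kg ≤ 50 kg (express courier limit, Category OX) — within limit.
The segregation rule (Category SR with Category CG) does not apply to Category FS with Category OX.
Every hazard category is within its express courier limit and no segregation rule is violated.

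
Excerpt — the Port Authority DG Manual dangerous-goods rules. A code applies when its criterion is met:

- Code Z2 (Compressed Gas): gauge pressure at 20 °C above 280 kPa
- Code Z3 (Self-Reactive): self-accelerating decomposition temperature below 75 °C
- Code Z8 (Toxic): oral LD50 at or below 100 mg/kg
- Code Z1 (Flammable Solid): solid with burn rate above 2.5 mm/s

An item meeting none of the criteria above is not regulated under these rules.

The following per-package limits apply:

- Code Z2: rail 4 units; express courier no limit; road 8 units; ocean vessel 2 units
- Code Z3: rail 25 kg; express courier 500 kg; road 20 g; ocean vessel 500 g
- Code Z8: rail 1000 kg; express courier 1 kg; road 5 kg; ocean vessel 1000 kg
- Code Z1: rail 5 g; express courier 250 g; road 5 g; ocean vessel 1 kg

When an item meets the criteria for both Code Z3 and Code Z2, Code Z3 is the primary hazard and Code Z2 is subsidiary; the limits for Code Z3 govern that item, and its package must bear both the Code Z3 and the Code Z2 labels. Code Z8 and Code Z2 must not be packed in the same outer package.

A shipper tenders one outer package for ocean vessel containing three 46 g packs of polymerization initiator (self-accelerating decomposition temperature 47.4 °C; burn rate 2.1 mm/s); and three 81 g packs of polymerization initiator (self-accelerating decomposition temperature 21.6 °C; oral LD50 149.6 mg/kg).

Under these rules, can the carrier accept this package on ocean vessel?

Polymerization initiator: self-accelerating decomposition temperature 47.4 °C < 75 °C → Code Z3 (Self-Reactive).
With self-accelerating decomposition temperature 21.6 °C (< 75 °C), the polymerization initiator falls in Code Z3.
Code Z3 net quantity: (three 46 g packs = 138 g) + (three 81 g packs = 243 g) = 381 g.
That is within the Code Z3 ocean vessel limit of 500 g.

Yes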